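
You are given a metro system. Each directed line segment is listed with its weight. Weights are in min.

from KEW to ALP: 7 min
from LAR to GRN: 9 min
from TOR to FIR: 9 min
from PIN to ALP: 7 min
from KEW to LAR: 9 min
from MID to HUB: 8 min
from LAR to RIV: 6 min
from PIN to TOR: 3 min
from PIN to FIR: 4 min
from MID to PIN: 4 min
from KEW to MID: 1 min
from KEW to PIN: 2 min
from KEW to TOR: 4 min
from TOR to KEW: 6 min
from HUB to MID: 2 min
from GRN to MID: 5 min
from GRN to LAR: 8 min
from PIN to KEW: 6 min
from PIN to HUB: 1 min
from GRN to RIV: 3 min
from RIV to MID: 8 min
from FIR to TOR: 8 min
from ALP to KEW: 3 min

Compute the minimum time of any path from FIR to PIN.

Shortest distances from FIR:
FIR: 0
TOR: 8  (via FIR)
KEW: 14  (via TOR)
MID: 15  (via KEW)
PIN: 16  (via KEW)
Shortest route: FIR–TOR–KEW–PIN = 16 min.

16 min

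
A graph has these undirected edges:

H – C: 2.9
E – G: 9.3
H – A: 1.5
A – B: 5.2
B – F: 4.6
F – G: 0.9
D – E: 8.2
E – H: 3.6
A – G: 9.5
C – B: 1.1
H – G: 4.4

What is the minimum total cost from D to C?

14.7

Enumerating some paths:
D - E - H - C: 8.2+3.6+2.9 = 14.7
D - E - H - A - B - C: 8.2+3.6+1.5+5.2+1.1 = 19.6
Cheapest is D - E - H - C at 14.7.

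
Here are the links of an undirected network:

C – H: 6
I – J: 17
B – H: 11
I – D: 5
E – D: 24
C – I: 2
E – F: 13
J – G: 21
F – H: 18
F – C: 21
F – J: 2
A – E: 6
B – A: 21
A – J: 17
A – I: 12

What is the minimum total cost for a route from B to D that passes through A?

38

Shortest B→A: B–A = 21
Shortest A→D: A–I–D = 17
Total via A: 21 + 17 = 38.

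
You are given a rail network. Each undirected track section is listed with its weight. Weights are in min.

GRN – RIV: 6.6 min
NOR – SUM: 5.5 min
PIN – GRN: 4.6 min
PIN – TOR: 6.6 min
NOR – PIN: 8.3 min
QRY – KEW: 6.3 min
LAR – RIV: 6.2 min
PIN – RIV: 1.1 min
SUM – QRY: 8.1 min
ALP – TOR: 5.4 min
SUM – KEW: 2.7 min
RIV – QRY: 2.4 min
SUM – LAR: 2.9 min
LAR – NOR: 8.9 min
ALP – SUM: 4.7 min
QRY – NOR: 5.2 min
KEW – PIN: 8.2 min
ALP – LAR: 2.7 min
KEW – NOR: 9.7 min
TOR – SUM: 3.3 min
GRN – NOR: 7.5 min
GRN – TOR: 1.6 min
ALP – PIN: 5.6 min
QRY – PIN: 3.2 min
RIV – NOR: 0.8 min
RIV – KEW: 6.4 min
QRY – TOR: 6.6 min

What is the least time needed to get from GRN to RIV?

5.7 min

Enumerating some paths:
GRN - NOR - RIV: 7.5+0.8 = 8.3
GRN - PIN - RIV: 4.6+1.1 = 5.7
GRN - RIV: 6.6 = 6.6
GRN - TOR - PIN - RIV: 1.6+6.6+1.1 = 9.3
Cheapest is GRN - PIN - RIV at 5.7 min.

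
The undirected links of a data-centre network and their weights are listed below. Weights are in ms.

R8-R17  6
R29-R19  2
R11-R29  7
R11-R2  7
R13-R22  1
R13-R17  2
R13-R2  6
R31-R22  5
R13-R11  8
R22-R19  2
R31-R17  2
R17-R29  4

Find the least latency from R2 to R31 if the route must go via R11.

Shortest R2→R11: R2 → R11 = 7
Best R11 to R31: R11 → R13 → R17 → R31 costing 12
Total via R11: 7 + 12 = 19 ms.

19 ms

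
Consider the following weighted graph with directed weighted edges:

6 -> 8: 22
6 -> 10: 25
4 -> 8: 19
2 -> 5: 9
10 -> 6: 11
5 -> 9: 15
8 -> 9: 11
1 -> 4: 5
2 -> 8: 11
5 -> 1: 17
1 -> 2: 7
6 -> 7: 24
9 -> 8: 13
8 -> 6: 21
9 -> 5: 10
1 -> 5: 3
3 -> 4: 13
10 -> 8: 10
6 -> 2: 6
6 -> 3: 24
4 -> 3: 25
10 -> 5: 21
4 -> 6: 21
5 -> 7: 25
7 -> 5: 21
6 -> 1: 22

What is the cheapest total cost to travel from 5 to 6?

43

Shortest distances from 5:
5: 0
9: 15  (via 5)
1: 17  (via 5)
4: 22  (via 1)
2: 24  (via 1)
7: 25  (via 5)
8: 28  (via 9)
6: 43  (via 4)
Shortest route: 5 → 1 → 4 → 6 = 43.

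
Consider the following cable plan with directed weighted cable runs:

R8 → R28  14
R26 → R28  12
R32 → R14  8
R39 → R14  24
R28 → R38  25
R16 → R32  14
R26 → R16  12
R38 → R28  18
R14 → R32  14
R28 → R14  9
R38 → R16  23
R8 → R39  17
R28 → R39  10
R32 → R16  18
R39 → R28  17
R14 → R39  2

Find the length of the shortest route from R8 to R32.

37

Enumerating some paths:
R8 - R39 - R14 - R32: 17+24+14 = 55
R8 - R28 - R14 - R32: 14+9+14 = 37
Cheapest is R8 - R28 - R14 - R32 at 37.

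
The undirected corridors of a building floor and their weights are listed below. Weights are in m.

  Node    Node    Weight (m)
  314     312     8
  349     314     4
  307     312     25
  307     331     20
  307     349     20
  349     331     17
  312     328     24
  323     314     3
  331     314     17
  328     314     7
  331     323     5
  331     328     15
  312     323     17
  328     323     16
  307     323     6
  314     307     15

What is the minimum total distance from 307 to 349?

13 m

Enumerating some paths:
307 - 349: 20 = 20
307 - 314 - 349: 15+4 = 19
307 - 323 - 314 - 349: 6+3+4 = 13
Cheapest is 307 - 323 - 314 - 349 at 13 m.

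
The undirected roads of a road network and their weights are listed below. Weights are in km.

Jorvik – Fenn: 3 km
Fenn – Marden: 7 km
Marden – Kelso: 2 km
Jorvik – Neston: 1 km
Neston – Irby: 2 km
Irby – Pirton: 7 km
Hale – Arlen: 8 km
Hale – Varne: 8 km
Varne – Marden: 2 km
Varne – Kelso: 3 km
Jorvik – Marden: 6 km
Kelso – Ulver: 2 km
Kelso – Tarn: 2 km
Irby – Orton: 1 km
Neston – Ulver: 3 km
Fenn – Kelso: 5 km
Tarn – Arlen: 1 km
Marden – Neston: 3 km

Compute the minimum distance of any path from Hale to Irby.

15 km

Running Dijkstra from Hale:
Hale: 0
Arlen: 8  (via Hale)
Varne: 8  (via Hale)
Tarn: 9  (via Arlen)
Marden: 10  (via Varne)
Kelso: 11  (via Varne)
Neston: 13  (via Marden)
Ulver: 13  (via Kelso)
Jorvik: 14  (via Neston)
Irby: 15  (via Neston)
Shortest route: Hale → Varne → Marden → Neston → Irby = 15 km.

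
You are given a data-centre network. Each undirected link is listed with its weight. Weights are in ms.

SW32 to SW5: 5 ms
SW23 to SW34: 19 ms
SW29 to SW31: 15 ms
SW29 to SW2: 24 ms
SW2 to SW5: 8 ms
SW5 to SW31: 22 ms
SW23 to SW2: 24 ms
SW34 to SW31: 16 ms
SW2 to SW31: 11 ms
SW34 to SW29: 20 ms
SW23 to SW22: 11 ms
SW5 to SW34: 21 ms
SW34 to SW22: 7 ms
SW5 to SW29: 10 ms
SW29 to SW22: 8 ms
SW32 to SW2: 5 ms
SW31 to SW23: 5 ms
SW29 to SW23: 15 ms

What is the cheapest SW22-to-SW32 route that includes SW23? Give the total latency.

32 ms

Shortest SW22→SW23: SW22 → SW23 = 11
Shortest SW23→SW32: SW23 → SW31 → SW2 → SW32 = 21
Total via SW23: 11 + 21 = 32 ms.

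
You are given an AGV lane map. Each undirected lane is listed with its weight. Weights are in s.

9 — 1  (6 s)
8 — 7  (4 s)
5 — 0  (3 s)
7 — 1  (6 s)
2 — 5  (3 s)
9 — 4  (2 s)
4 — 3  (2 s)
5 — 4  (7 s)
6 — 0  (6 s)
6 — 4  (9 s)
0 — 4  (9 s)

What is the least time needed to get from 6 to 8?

Shortest distances from 6:
6: 0
0: 6  (via 6)
4: 9  (via 6)
5: 9  (via 0)
3: 11  (via 4)
9: 11  (via 4)
2: 12  (via 5)
1: 17  (via 9)
7: 23  (via 1)
8: 27  (via 7)
Shortest route: 6 → 4 → 9 → 1 → 7 → 8 = 27 s.

27 s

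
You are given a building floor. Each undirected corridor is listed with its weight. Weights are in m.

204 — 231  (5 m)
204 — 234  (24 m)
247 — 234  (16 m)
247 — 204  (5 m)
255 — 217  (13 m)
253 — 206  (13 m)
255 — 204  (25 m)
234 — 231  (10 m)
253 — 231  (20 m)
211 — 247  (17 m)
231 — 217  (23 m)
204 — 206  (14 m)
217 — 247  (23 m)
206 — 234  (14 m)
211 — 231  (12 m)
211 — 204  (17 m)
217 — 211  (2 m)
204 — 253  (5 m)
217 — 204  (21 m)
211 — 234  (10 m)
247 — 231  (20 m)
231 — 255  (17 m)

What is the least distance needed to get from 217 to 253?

24 m

Shortest distances from 217:
217: 0
211: 2  (via 217)
234: 12  (via 211)
255: 13  (via 217)
231: 14  (via 211)
204: 19  (via 211)
247: 19  (via 211)
253: 24  (via 204)
Shortest route: 217–211–204–253 = 24 m.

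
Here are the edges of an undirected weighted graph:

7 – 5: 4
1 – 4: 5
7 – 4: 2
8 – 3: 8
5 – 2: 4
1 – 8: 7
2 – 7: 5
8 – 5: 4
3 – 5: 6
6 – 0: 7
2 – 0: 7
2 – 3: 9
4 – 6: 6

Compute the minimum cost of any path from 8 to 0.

15

Compare a few routes:
8–5–7–4–6–0: 4+4+2+6+7 = 23
8–5–7–2–0: 4+4+5+7 = 20
8–5–2–0: 4+4+7 = 15
Cheapest is 8–5–2–0 at 15.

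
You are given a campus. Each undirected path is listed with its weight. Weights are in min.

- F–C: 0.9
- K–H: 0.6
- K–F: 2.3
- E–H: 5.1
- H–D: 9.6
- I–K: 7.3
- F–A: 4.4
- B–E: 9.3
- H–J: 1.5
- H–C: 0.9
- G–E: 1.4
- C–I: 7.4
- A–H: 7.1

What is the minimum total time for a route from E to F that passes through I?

21.3 min

Best E to I: E → H → K → I costing 13
Best I to F: I → C → F costing 8.3
Total via I: 13 + 8.3 = 21.3 min.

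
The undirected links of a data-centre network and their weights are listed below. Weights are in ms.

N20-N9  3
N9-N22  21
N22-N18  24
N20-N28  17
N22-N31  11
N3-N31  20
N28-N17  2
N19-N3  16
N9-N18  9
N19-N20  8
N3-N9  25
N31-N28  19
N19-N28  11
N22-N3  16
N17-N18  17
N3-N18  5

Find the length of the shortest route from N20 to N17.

19 ms

Compare a few routes:
N20–N19–N28–N17: 8+11+2 = 21
N20–N28–N17: 17+2 = 19
Cheapest is N20–N28–N17 at 19 ms.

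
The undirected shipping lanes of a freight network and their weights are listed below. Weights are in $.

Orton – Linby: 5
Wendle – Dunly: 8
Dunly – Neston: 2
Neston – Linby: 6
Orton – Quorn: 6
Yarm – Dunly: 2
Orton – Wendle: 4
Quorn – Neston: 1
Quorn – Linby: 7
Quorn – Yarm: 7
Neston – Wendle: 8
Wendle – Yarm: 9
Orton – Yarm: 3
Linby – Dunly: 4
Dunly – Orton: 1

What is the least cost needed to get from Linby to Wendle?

$9

Candidate routes:
Linby - Dunly - Wendle: 4+8 = 12
Linby - Orton - Wendle: 5+4 = 9
Linby - Neston - Dunly - Orton - Wendle: 6+2+1+4 = 13
The minimum is $9 via Linby - Orton - Wendle.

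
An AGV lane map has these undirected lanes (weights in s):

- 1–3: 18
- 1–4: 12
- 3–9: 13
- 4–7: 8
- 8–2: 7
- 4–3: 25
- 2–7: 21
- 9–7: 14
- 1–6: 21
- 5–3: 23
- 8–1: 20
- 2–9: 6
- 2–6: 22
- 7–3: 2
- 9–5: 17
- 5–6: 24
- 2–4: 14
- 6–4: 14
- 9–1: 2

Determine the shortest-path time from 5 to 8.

Settle nodes by increasing distance from 5:
5: 0
9: 17  (via 5)
1: 19  (via 9)
2: 23  (via 9)
3: 23  (via 5)
6: 24  (via 5)
7: 25  (via 3)
8: 30  (via 2)
Shortest route: 5 → 9 → 2 → 8 = 30 s.

30 s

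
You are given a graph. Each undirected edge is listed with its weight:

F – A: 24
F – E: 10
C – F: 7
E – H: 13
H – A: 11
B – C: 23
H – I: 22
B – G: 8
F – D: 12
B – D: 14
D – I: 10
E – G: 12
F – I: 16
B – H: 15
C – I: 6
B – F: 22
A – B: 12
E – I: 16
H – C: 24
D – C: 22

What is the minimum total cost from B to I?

24

Candidate routes:
B → D → I: 14+10 = 24
B → F → C → I: 22+7+6 = 35
B → C → I: 23+6 = 29
The minimum is 24 via B → D → I.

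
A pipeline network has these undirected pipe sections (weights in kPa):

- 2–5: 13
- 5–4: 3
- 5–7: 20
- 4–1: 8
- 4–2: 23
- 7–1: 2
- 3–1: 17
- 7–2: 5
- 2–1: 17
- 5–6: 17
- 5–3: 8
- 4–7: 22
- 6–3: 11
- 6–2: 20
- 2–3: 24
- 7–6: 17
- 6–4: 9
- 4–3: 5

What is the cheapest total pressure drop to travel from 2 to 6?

20 kPa

Candidate routes:
2 → 7 → 1 → 4 → 6: 5+2+8+9 = 24
2 → 7 → 6: 5+17 = 22
2 → 6: 20 = 20
Cheapest is 2 → 6 at 20 kPa.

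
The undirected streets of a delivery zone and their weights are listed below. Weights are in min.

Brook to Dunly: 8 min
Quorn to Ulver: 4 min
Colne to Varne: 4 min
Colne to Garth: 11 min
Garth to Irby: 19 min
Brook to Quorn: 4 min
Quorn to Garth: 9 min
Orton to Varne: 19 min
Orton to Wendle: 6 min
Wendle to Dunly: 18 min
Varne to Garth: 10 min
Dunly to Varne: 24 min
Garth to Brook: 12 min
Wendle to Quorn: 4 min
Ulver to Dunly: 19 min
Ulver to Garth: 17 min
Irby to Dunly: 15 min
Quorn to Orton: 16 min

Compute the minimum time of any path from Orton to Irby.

37 min

Candidate routes:
Orton - Wendle - Quorn - Brook - Dunly - Irby: 6+4+4+8+15 = 37
Orton - Wendle - Quorn - Garth - Irby: 6+4+9+19 = 38
The minimum is 37 min via Orton - Wendle - Quorn - Brook - Dunly - Irby.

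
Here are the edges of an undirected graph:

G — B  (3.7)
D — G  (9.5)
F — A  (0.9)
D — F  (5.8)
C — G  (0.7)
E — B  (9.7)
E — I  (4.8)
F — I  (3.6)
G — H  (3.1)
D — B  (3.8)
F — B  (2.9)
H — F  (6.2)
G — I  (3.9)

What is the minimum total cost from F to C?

Compare a few routes:
F → H → G → C: 6.2+3.1+0.7 = 10
F → B → G → C: 2.9+3.7+0.7 = 7.3
F → D → B → G → C: 5.8+3.8+3.7+0.7 = 14
F → I → G → C: 3.6+3.9+0.7 = 8.2
Cheapest is F → B → G → C at 7.3.

7.3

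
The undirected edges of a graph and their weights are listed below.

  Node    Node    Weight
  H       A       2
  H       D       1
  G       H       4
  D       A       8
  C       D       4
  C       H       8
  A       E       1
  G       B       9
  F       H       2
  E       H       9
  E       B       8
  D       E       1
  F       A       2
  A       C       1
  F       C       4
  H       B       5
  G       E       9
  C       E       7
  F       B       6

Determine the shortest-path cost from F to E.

Shortest distances from F:
F: 0
A: 2  (via F)
H: 2  (via F)
C: 3  (via A)
D: 3  (via H)
E: 3  (via A)
Shortest route: F → A → E = 3.

3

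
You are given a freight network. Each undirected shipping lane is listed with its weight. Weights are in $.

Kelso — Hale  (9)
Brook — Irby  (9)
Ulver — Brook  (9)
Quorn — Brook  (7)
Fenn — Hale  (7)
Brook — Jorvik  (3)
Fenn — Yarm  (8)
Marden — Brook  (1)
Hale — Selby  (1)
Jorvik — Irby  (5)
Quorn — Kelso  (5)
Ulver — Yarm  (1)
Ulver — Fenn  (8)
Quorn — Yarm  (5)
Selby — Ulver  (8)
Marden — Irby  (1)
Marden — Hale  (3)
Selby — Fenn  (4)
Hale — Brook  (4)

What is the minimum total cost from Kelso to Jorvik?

Running Dijkstra from Kelso:
Kelso: 0
Quorn: 5  (via Kelso)
Hale: 9  (via Kelso)
Selby: 10  (via Hale)
Yarm: 10  (via Quorn)
Ulver: 11  (via Yarm)
Marden: 12  (via Hale)
Brook: 12  (via Quorn)
Irby: 13  (via Marden)
Fenn: 14  (via Selby)
Jorvik: 15  (via Brook)
Shortest route: Kelso → Quorn → Brook → Jorvik = $15.

$15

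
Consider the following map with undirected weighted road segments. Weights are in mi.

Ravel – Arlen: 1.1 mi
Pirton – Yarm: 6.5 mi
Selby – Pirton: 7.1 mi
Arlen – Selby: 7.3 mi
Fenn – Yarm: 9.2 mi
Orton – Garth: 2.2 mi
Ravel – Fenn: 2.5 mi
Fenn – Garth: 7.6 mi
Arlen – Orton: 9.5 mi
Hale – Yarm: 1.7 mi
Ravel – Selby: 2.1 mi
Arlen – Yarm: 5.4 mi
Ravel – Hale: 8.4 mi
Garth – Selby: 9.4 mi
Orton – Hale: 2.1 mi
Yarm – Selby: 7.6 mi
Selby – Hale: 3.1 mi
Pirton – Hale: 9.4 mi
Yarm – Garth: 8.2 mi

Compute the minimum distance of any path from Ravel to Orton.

7.3 mi

Settle nodes by increasing distance from Ravel:
Ravel: 0
Arlen: 1.1  (via Ravel)
Selby: 2.1  (via Ravel)
Fenn: 2.5  (via Ravel)
Hale: 5.2  (via Selby)
Yarm: 6.5  (via Arlen)
Orton: 7.3  (via Hale)
Shortest route: Ravel → Selby → Hale → Orton = 7.3 mi.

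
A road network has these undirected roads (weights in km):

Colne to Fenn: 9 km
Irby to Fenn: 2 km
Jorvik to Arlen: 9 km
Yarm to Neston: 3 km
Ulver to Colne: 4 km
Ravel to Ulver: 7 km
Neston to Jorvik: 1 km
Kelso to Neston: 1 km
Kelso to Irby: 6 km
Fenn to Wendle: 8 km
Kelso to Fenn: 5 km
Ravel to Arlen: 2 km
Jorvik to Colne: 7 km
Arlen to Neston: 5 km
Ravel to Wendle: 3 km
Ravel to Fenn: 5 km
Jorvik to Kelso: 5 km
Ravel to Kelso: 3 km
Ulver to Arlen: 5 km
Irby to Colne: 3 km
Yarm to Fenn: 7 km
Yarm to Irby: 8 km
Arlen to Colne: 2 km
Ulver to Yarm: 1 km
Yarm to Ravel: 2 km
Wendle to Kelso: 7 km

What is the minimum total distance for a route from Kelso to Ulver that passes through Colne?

Best Kelso to Colne: Kelso → Ravel → Arlen → Colne costing 7
Best Colne to Ulver: Colne → Ulver costing 4
Total via Colne: 7 + 4 = 11 km.

11 km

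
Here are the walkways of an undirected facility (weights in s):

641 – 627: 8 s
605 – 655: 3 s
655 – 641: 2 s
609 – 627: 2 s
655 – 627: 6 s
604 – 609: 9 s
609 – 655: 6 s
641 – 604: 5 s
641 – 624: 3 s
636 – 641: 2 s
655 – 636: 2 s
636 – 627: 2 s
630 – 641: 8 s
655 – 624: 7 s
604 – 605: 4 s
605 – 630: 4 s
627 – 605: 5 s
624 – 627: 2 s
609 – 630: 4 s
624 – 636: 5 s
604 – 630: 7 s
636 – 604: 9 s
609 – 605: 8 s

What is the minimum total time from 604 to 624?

8 s

Settle nodes by increasing distance from 604:
604: 0
605: 4  (via 604)
641: 5  (via 604)
636: 7  (via 641)
630: 7  (via 604)
655: 7  (via 605)
624: 8  (via 641)
Shortest route: 604–641–624 = 8 s.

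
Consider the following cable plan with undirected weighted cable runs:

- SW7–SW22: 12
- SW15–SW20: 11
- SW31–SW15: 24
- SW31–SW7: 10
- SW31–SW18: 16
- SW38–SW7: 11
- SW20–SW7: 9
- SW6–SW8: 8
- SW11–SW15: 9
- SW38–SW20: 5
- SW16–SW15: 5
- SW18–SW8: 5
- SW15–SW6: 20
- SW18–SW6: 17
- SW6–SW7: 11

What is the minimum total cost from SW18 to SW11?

Running Dijkstra from SW18:
SW18: 0
SW8: 5  (via SW18)
SW6: 13  (via SW8)
SW31: 16  (via SW18)
SW7: 24  (via SW6)
SW15: 33  (via SW6)
SW20: 33  (via SW7)
SW38: 35  (via SW7)
SW22: 36  (via SW7)
SW16: 38  (via SW15)
SW11: 42  (via SW15)
Shortest route: SW18 → SW8 → SW6 → SW15 → SW11 = 42.

42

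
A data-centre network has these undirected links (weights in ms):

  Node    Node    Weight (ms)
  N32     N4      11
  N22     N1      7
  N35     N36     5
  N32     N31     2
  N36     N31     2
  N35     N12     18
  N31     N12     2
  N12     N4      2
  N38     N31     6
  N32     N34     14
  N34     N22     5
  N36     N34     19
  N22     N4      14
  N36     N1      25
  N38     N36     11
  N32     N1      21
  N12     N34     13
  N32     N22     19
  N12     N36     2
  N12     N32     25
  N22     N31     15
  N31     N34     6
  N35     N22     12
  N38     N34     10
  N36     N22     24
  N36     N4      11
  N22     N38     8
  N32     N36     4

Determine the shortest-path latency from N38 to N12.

8 ms

Candidate routes:
N38–N36–N12: 11+2 = 13
N38–N31–N36–N12: 6+2+2 = 10
N38–N31–N12: 6+2 = 8
Cheapest is N38–N31–N12 at 8 ms.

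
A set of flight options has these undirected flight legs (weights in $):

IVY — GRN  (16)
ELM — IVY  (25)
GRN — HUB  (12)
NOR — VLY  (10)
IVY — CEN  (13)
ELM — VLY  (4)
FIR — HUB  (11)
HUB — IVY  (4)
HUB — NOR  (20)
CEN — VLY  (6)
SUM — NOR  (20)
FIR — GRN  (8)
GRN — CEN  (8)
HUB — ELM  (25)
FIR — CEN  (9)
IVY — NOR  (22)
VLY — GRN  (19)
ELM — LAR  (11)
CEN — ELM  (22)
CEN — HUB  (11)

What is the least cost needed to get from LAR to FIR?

$30

Running Dijkstra from LAR:
LAR: 0
ELM: 11  (via LAR)
VLY: 15  (via ELM)
CEN: 21  (via VLY)
NOR: 25  (via VLY)
GRN: 29  (via CEN)
FIR: 30  (via CEN)
Shortest route: LAR → ELM → VLY → CEN → FIR = $30.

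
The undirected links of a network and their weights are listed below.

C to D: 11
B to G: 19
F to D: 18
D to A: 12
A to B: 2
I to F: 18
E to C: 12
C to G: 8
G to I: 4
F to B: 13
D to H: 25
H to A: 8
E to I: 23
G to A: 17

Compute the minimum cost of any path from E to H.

43

Candidate routes:
E - C - G - A - H: 12+8+17+8 = 45
E - C - D - H: 12+11+25 = 48
E - C - D - A - H: 12+11+12+8 = 43
Cheapest is E - C - D - A - H at 43.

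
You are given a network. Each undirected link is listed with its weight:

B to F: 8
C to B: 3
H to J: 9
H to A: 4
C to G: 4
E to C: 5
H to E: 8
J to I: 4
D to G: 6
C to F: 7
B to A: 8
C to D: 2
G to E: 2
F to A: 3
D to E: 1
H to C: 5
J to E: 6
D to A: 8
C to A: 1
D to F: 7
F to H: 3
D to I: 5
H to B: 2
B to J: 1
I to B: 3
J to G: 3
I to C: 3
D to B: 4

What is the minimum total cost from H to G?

Compare a few routes:
H → B → J → G: 2+1+3 = 6
H → C → G: 5+4 = 9
H → B → D → E → G: 2+4+1+2 = 9
H → B → C → G: 2+3+4 = 9
Cheapest is H → B → J → G at 6.

6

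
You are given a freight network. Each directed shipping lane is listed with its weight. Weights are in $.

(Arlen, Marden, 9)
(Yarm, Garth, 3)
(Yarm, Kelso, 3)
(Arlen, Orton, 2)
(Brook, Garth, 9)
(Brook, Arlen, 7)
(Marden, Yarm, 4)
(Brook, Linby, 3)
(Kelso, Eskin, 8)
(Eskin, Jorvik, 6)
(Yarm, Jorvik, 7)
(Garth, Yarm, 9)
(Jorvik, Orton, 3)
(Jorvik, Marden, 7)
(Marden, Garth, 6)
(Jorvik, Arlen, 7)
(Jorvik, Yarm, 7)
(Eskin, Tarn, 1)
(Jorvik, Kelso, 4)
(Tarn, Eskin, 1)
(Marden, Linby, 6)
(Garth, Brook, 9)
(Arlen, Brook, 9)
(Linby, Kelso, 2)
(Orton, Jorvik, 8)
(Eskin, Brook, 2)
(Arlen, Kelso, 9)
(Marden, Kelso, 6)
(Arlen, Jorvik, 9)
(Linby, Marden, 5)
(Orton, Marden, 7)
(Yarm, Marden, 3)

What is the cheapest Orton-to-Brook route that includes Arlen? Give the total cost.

$24

Best Orton to Arlen: Orton–Jorvik–Arlen costing 15
Best Arlen to Brook: Arlen–Brook costing 9
Total via Arlen: 15 + 9 = $24.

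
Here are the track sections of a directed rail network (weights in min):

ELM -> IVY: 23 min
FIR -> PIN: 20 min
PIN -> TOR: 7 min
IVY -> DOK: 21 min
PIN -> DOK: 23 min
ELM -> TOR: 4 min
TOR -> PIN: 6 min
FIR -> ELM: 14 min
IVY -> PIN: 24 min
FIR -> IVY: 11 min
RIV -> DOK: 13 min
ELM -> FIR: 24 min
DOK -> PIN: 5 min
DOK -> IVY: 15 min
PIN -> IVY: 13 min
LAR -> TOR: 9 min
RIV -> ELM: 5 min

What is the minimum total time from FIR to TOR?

18 min

Compare a few routes:
FIR - ELM - TOR: 14+4 = 18
FIR - IVY - DOK - PIN - TOR: 11+21+5+7 = 44
FIR - IVY - PIN - TOR: 11+24+7 = 42
FIR - PIN - TOR: 20+7 = 27
Cheapest is FIR - ELM - TOR at 18 min.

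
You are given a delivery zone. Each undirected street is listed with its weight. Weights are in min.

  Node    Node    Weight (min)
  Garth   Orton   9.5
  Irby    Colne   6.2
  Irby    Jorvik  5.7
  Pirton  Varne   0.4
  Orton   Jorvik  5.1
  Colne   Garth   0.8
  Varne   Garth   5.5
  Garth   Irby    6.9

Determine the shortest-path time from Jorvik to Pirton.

18.5 min

Candidate routes:
Jorvik → Irby → Colne → Garth → Varne → Pirton: 5.7+6.2+0.8+5.5+0.4 = 18.6
Jorvik → Orton → Garth → Varne → Pirton: 5.1+9.5+5.5+0.4 = 20.5
Jorvik → Irby → Garth → Varne → Pirton: 5.7+6.9+5.5+0.4 = 18.5
The minimum is 18.5 min via Jorvik → Irby → Garth → Varne → Pirton.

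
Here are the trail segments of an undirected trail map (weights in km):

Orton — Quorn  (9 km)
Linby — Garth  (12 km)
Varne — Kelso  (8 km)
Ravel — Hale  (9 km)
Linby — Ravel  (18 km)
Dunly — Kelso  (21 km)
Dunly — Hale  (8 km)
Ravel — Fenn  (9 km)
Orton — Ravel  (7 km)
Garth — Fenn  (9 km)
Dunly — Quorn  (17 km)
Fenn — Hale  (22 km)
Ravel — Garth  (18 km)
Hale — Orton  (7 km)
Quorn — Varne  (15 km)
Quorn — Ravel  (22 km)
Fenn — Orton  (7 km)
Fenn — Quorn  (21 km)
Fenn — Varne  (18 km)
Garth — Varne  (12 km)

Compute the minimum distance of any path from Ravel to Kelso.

Settle nodes by increasing distance from Ravel:
Ravel: 0
Orton: 7  (via Ravel)
Hale: 9  (via Ravel)
Fenn: 9  (via Ravel)
Quorn: 16  (via Orton)
Dunly: 17  (via Hale)
Linby: 18  (via Ravel)
Garth: 18  (via Ravel)
Varne: 27  (via Fenn)
Kelso: 35  (via Varne)
Shortest route: Ravel–Fenn–Varne–Kelso = 35 km.

35 km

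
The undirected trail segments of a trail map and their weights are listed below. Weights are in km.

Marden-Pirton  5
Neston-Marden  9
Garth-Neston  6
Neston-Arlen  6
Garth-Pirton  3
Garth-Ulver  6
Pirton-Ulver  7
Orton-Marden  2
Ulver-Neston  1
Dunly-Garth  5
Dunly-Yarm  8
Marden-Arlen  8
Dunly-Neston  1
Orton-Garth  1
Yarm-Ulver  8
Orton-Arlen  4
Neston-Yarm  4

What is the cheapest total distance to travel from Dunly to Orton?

6 km

Shortest distances from Dunly:
Dunly: 0
Neston: 1  (via Dunly)
Ulver: 2  (via Neston)
Garth: 5  (via Dunly)
Yarm: 5  (via Neston)
Orton: 6  (via Garth)
Shortest route: Dunly → Garth → Orton = 6 km.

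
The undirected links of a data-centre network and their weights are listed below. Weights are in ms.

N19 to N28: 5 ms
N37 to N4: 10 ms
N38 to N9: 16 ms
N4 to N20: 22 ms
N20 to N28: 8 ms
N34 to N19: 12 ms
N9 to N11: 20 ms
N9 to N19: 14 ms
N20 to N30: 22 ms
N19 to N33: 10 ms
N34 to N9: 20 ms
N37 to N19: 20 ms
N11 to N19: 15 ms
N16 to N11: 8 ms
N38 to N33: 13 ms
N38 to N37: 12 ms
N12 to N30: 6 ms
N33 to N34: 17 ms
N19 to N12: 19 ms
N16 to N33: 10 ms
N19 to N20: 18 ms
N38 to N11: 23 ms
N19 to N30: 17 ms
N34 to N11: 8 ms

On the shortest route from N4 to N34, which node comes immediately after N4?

N37

Compare a few routes:
N4–N37–N19–N34: 10+20+12 = 42
N4–N20–N28–N19–N34: 22+8+5+12 = 47
The minimum is 42 ms via N4–N37–N19–N34.
So from N4 the first move is to N37.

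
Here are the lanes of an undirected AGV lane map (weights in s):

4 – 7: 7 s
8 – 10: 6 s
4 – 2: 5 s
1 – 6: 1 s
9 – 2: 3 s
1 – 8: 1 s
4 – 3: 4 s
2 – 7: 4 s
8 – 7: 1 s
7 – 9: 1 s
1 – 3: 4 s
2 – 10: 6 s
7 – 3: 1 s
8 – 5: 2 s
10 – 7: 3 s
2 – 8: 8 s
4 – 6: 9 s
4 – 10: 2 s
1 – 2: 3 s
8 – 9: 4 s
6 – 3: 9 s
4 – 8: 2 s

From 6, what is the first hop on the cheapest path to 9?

Compare a few routes:
6 → 1 → 2 → 9: 1+3+3 = 7
6 → 1 → 8 → 9: 1+1+4 = 6
6 → 1 → 8 → 7 → 9: 1+1+1+1 = 4
6 → 1 → 3 → 7 → 9: 1+4+1+1 = 7
Cheapest is 6 → 1 → 8 → 7 → 9 at 4 s.
So from 6 the first move is to 1.

1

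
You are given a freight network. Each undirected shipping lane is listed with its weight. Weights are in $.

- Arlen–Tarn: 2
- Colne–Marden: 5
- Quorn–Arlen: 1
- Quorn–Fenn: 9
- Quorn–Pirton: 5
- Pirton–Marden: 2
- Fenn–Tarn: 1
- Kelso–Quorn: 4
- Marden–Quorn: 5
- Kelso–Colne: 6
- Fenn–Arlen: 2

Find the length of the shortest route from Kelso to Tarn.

Shortest distances from Kelso:
Kelso: 0
Quorn: 4  (via Kelso)
Arlen: 5  (via Quorn)
Colne: 6  (via Kelso)
Fenn: 7  (via Arlen)
Tarn: 7  (via Arlen)
Shortest route: Kelso–Quorn–Arlen–Tarn = $7.

$7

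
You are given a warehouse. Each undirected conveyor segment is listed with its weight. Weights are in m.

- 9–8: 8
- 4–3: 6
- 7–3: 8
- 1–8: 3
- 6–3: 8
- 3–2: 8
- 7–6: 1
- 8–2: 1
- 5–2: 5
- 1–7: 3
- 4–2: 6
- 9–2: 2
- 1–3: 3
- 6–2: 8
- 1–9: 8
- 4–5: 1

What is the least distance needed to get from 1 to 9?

Settle nodes by increasing distance from 1:
1: 0
3: 3  (via 1)
7: 3  (via 1)
8: 3  (via 1)
2: 4  (via 8)
6: 4  (via 7)
9: 6  (via 2)
Shortest route: 1 → 8 → 2 → 9 = 6 m.

6 m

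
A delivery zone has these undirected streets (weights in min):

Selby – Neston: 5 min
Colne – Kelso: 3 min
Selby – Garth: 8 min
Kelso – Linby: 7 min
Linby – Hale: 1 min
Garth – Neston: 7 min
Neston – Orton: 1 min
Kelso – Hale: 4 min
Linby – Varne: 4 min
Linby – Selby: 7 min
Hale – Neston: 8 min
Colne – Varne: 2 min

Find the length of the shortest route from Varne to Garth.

Compare a few routes:
Varne–Linby–Selby–Garth: 4+7+8 = 19
Varne–Linby–Hale–Neston–Garth: 4+1+8+7 = 20
Varne–Colne–Kelso–Hale–Neston–Garth: 2+3+4+8+7 = 24
Varne–Linby–Selby–Neston–Garth: 4+7+5+7 = 23
Cheapest is Varne–Linby–Selby–Garth at 19 min.

19 min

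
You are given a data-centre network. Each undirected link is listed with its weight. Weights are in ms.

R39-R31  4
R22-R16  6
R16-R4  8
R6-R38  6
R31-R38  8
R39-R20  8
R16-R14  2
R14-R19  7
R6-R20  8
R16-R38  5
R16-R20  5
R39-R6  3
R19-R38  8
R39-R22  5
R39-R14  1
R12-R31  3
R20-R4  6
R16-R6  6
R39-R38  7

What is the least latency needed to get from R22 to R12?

12 ms

Running Dijkstra from R22:
R22: 0
R39: 5  (via R22)
R14: 6  (via R39)
R16: 6  (via R22)
R6: 8  (via R39)
R31: 9  (via R39)
R38: 11  (via R16)
R20: 11  (via R16)
R12: 12  (via R31)
Shortest route: R22 → R39 → R31 → R12 = 12 ms.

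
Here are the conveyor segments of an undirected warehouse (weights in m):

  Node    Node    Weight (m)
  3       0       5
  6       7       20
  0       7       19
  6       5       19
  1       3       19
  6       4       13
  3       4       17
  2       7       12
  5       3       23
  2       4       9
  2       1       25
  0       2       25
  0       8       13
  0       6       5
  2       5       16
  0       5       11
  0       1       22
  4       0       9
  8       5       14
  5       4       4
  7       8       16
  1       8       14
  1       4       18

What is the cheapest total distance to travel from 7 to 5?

Enumerating some paths:
7–8–5: 16+14 = 30
7–2–4–5: 12+9+4 = 25
7–2–5: 12+16 = 28
The minimum is 25 m via 7–2–4–5.

25 m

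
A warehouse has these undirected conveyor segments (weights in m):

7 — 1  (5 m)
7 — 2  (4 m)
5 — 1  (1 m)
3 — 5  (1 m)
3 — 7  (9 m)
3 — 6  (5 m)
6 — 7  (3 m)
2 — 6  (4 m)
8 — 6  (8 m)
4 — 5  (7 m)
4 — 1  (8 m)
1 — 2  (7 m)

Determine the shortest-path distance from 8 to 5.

Settle nodes by increasing distance from 8:
8: 0
6: 8  (via 8)
7: 11  (via 6)
2: 12  (via 6)
3: 13  (via 6)
5: 14  (via 3)
Shortest route: 8 → 6 → 3 → 5 = 14 m.

14 m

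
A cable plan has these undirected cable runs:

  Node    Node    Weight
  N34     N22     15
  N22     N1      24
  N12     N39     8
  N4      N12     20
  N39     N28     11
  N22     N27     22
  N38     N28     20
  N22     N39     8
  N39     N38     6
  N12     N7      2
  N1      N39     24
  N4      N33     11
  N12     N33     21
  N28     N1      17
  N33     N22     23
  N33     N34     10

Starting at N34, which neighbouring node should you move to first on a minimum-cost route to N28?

Compare a few routes:
N34 - N22 - N39 - N28: 15+8+11 = 34
N34 - N33 - N12 - N39 - N28: 10+21+8+11 = 50
N34 - N22 - N39 - N38 - N28: 15+8+6+20 = 49
The minimum is 34 via N34 - N22 - N39 - N28.
So from N34 the first move is to N22.

N22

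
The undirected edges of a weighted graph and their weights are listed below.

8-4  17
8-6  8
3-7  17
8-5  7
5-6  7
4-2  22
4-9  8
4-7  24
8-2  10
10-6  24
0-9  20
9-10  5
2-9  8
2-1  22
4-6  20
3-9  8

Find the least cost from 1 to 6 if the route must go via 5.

Best 1 to 5: 1 → 2 → 8 → 5 costing 39
Shortest 5→6: 5 → 6 = 7
Total via 5: 39 + 7 = 46.

46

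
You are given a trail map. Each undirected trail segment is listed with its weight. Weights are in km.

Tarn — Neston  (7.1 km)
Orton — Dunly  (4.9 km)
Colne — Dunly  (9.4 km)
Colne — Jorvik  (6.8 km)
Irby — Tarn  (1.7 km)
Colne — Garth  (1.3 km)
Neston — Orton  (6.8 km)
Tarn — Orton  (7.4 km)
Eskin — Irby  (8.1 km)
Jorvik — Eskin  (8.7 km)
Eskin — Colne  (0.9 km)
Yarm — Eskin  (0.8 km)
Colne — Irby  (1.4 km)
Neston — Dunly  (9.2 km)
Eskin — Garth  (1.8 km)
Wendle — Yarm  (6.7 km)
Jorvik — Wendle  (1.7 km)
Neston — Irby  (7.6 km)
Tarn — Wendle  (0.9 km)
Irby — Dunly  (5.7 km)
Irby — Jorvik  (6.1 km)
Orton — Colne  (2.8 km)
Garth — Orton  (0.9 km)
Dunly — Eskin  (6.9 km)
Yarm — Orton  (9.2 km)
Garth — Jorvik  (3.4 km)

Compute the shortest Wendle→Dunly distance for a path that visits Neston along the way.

17.2 km

Best Wendle to Neston: Wendle–Tarn–Neston costing 8
Best Neston to Dunly: Neston–Dunly costing 9.2
Total via Neston: 8 + 9.2 = 17.2 km.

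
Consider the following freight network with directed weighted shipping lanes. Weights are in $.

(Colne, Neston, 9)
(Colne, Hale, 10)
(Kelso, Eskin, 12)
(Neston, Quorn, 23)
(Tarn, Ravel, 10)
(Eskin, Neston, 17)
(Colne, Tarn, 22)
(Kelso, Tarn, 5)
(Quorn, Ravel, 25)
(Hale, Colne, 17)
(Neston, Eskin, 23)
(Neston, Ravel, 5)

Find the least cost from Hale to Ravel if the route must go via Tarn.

Best Hale to Tarn: Hale–Colne–Tarn costing 39
Shortest Tarn→Ravel: Tarn–Ravel = 10
Total via Tarn: 39 + 10 = $49.

$49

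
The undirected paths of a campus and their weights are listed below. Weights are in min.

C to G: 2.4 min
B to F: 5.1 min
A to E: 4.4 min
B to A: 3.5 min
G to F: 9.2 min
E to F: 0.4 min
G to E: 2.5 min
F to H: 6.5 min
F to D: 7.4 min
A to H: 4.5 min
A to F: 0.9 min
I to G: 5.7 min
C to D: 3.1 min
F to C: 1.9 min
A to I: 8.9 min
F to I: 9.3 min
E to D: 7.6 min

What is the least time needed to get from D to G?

5.5 min

Running Dijkstra from D:
D: 0
C: 3.1  (via D)
F: 5  (via C)
E: 5.4  (via F)
G: 5.5  (via C)
Shortest route: D–C–G = 5.5 min.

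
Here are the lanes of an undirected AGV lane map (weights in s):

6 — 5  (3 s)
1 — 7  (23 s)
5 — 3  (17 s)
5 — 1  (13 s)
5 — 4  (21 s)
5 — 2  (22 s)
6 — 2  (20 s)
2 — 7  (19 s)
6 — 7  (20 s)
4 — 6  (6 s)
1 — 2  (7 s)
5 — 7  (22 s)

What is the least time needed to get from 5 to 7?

Enumerating some paths:
5 → 6 → 7: 3+20 = 23
5 → 7: 22 = 22
5 → 1 → 7: 13+23 = 36
5 → 1 → 2 → 7: 13+7+19 = 39
The minimum is 22 s via 5 → 7.

22 s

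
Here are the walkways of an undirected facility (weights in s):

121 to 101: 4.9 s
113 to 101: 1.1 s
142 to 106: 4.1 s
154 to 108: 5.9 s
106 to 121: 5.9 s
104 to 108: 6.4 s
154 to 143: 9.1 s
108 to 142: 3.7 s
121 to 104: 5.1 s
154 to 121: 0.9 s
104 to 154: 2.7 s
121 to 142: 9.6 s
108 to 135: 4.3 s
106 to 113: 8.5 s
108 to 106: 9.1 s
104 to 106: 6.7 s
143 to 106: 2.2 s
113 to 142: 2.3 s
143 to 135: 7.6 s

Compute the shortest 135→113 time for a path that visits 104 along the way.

20.3 s

Best 135 to 104: 135–108–104 costing 10.7
Shortest 104→113: 104–154–121–101–113 = 9.6
Total via 104: 10.7 + 9.6 = 20.3 s.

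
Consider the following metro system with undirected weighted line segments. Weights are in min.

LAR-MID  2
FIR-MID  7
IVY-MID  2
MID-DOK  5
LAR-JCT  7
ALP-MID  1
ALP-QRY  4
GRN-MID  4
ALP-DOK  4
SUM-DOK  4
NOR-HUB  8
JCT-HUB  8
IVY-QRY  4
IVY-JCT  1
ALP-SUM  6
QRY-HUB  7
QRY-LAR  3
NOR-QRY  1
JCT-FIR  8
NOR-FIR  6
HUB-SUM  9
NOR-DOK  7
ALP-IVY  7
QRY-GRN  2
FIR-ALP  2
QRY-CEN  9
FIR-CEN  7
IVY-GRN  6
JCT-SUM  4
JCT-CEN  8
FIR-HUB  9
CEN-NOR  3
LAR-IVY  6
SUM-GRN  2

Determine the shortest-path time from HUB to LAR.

Shortest distances from HUB:
HUB: 0
QRY: 7  (via HUB)
NOR: 8  (via HUB)
JCT: 8  (via HUB)
GRN: 9  (via QRY)
SUM: 9  (via HUB)
IVY: 9  (via JCT)
FIR: 9  (via HUB)
LAR: 10  (via QRY)
Shortest route: HUB → QRY → LAR = 10 min.

10 min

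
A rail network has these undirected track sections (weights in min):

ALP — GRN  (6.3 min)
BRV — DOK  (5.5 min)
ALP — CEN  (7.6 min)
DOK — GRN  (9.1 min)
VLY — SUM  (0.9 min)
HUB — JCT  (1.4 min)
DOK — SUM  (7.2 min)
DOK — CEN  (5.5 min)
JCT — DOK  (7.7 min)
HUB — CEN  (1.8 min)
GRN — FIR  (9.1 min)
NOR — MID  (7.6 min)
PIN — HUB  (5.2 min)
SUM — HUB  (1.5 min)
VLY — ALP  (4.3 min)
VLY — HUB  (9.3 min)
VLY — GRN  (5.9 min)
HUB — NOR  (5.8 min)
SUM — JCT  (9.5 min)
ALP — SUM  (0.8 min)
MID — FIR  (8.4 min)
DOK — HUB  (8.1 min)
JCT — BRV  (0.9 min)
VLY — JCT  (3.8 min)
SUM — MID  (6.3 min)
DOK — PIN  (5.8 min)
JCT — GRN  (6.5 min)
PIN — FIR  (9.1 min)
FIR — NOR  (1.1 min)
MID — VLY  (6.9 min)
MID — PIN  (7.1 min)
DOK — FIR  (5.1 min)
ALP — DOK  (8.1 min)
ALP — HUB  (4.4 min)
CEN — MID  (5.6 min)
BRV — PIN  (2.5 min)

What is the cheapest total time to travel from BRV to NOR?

Settle nodes by increasing distance from BRV:
BRV: 0
JCT: 0.9  (via BRV)
HUB: 2.3  (via JCT)
PIN: 2.5  (via BRV)
SUM: 3.8  (via HUB)
CEN: 4.1  (via HUB)
ALP: 4.6  (via SUM)
VLY: 4.7  (via JCT)
DOK: 5.5  (via BRV)
GRN: 7.4  (via JCT)
NOR: 8.1  (via HUB)
Shortest route: BRV → JCT → HUB → NOR = 8.1 min.

8.1 min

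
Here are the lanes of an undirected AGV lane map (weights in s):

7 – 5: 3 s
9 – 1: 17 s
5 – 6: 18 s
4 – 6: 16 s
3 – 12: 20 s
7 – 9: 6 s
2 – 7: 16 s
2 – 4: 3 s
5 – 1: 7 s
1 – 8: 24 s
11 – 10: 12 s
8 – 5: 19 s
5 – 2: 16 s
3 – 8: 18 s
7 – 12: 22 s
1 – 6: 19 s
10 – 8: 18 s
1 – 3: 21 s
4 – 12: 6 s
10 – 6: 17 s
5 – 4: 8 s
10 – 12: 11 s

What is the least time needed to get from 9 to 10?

Settle nodes by increasing distance from 9:
9: 0
7: 6  (via 9)
5: 9  (via 7)
1: 16  (via 5)
4: 17  (via 5)
2: 20  (via 4)
12: 23  (via 4)
6: 27  (via 5)
8: 28  (via 5)
10: 34  (via 12)
Shortest route: 9–7–5–4–12–10 = 34 s.

34 s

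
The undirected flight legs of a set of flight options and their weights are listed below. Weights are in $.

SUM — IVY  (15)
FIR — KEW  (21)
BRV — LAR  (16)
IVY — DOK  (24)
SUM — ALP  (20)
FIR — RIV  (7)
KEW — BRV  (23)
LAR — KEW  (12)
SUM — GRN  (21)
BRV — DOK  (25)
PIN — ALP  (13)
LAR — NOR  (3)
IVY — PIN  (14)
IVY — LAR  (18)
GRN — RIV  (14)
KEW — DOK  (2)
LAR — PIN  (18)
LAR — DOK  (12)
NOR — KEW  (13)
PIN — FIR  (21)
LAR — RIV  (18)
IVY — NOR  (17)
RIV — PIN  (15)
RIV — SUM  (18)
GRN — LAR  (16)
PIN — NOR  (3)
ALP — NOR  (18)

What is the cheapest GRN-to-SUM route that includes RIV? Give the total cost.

Best GRN to RIV: GRN → RIV costing 14
Shortest RIV→SUM: RIV → SUM = 18
Total via RIV: 14 + 18 = $32.

$32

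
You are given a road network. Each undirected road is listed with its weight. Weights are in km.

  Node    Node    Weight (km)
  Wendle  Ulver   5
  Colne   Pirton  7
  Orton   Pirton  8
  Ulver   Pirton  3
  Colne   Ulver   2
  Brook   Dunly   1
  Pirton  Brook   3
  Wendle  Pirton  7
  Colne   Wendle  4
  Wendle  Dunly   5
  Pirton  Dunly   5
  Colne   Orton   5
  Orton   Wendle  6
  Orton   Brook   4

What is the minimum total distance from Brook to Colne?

8 km

Candidate routes:
Brook → Orton → Colne: 4+5 = 9
Brook → Pirton → Ulver → Colne: 3+3+2 = 8
Cheapest is Brook → Pirton → Ulver → Colne at 8 km.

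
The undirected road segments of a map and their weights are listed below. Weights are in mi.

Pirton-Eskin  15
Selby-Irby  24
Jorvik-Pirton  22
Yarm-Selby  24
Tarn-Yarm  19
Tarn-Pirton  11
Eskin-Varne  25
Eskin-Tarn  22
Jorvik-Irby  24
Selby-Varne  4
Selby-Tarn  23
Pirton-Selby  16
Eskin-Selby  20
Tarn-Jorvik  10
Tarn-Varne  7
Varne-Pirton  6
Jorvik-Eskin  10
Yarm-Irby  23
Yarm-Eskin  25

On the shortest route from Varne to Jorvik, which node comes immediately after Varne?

Tarn

Compare a few routes:
Varne–Tarn–Jorvik: 7+10 = 17
Varne–Pirton–Jorvik: 6+22 = 28
Varne–Pirton–Tarn–Jorvik: 6+11+10 = 27
The minimum is 17 mi via Varne–Tarn–Jorvik.
So from Varne the first move is to Tarn.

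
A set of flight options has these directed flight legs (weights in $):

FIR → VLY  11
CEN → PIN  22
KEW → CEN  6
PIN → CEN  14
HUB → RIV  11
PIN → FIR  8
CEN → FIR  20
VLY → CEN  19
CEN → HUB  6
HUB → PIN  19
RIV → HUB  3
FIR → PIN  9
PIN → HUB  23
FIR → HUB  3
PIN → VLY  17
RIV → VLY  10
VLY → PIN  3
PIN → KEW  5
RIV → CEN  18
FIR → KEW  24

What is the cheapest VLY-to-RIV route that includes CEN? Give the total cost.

$31

Best VLY to CEN: VLY → PIN → KEW → CEN costing 14
Shortest CEN→RIV: CEN → HUB → RIV = 17
Total via CEN: 14 + 17 = $31.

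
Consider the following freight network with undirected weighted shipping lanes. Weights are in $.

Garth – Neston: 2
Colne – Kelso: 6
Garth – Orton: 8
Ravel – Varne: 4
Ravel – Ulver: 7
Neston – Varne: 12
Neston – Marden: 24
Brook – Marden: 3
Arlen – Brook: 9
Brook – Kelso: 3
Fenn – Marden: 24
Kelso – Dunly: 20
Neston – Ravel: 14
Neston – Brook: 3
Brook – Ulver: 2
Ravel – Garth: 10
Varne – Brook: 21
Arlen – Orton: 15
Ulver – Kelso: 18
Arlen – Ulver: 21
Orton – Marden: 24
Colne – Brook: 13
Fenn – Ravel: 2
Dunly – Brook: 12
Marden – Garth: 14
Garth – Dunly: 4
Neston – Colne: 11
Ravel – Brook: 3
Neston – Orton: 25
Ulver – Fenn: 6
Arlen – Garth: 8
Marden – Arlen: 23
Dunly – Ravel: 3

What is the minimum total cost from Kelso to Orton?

$16

Settle nodes by increasing distance from Kelso:
Kelso: 0
Brook: 3  (via Kelso)
Ulver: 5  (via Brook)
Marden: 6  (via Brook)
Neston: 6  (via Brook)
Ravel: 6  (via Brook)
Colne: 6  (via Kelso)
Garth: 8  (via Neston)
Fenn: 8  (via Ravel)
Dunly: 9  (via Ravel)
Varne: 10  (via Ravel)
Arlen: 12  (via Brook)
Orton: 16  (via Garth)
Shortest route: Kelso → Brook → Neston → Garth → Orton = $16.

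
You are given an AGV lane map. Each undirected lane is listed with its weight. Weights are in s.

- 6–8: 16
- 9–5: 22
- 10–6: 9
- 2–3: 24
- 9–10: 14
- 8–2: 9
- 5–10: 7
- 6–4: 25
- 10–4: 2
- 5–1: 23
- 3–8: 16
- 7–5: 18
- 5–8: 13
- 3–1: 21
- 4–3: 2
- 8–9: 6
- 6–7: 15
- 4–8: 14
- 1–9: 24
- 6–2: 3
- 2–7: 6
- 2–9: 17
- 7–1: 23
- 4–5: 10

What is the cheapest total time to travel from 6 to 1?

Enumerating some paths:
6–2–7–1: 3+6+23 = 32
6–7–1: 15+23 = 38
6–10–4–3–1: 9+2+2+21 = 34
Cheapest is 6–2–7–1 at 32 s.

32 s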